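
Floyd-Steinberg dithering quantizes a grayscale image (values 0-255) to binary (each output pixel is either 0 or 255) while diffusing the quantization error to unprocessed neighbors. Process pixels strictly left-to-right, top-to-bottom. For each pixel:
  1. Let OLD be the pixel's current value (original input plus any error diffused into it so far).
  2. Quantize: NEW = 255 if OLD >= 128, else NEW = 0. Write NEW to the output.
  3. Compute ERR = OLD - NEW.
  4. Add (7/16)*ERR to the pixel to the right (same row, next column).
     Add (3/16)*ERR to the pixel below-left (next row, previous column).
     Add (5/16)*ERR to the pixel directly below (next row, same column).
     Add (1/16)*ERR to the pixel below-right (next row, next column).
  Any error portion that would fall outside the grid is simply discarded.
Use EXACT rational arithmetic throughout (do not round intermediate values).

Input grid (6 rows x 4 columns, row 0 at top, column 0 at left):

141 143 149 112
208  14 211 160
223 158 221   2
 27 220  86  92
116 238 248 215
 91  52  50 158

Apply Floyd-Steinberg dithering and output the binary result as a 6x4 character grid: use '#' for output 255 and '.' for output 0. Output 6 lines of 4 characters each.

Answer: #.#.
#.##
#.#.
.#..
####
...#

Derivation:
(0,0): OLD=141 → NEW=255, ERR=-114
(0,1): OLD=745/8 → NEW=0, ERR=745/8
(0,2): OLD=24287/128 → NEW=255, ERR=-8353/128
(0,3): OLD=170905/2048 → NEW=0, ERR=170905/2048
(1,0): OLD=24299/128 → NEW=255, ERR=-8341/128
(1,1): OLD=-4883/1024 → NEW=0, ERR=-4883/1024
(1,2): OLD=6880881/32768 → NEW=255, ERR=-1474959/32768
(1,3): OLD=85095399/524288 → NEW=255, ERR=-48598041/524288
(2,0): OLD=3305343/16384 → NEW=255, ERR=-872577/16384
(2,1): OLD=63279973/524288 → NEW=0, ERR=63279973/524288
(2,2): OLD=253818905/1048576 → NEW=255, ERR=-13567975/1048576
(2,3): OLD=-594600491/16777216 → NEW=0, ERR=-594600491/16777216
(3,0): OLD=276720015/8388608 → NEW=0, ERR=276720015/8388608
(3,1): OLD=35754947281/134217728 → NEW=255, ERR=1529426641/134217728
(3,2): OLD=188635337519/2147483648 → NEW=0, ERR=188635337519/2147483648
(3,3): OLD=4073211765449/34359738368 → NEW=0, ERR=4073211765449/34359738368
(4,0): OLD=275833984291/2147483648 → NEW=255, ERR=-271774345949/2147483648
(4,1): OLD=3517148888809/17179869184 → NEW=255, ERR=-863717753111/17179869184
(4,2): OLD=151949388818633/549755813888 → NEW=255, ERR=11761656277193/549755813888
(4,3): OLD=2347639181355855/8796093022208 → NEW=255, ERR=104635460692815/8796093022208
(5,0): OLD=11551762434611/274877906944 → NEW=0, ERR=11551762434611/274877906944
(5,1): OLD=446637407010245/8796093022208 → NEW=0, ERR=446637407010245/8796093022208
(5,2): OLD=342998489421849/4398046511104 → NEW=0, ERR=342998489421849/4398046511104
(5,3): OLD=27749865815946873/140737488355328 → NEW=255, ERR=-8138193714661767/140737488355328
Row 0: #.#.
Row 1: #.##
Row 2: #.#.
Row 3: .#..
Row 4: ####
Row 5: ...#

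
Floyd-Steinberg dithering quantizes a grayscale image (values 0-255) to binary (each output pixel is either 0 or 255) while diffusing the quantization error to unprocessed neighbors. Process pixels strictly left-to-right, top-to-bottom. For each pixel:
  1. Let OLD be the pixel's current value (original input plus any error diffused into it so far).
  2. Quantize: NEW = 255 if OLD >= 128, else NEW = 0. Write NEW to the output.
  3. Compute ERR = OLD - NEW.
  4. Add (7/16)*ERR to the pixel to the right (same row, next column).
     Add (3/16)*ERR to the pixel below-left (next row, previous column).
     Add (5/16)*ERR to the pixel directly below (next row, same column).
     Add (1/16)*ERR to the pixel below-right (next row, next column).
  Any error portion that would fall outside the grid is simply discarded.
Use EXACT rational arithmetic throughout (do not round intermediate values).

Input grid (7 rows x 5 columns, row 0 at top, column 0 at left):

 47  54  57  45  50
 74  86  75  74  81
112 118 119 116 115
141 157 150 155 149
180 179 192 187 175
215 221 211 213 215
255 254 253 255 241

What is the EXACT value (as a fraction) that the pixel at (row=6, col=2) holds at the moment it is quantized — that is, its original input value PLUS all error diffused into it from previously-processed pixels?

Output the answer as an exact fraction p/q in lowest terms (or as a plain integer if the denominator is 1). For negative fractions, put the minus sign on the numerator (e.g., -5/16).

(0,0): OLD=47 → NEW=0, ERR=47
(0,1): OLD=1193/16 → NEW=0, ERR=1193/16
(0,2): OLD=22943/256 → NEW=0, ERR=22943/256
(0,3): OLD=344921/4096 → NEW=0, ERR=344921/4096
(0,4): OLD=5691247/65536 → NEW=0, ERR=5691247/65536
(1,0): OLD=26283/256 → NEW=0, ERR=26283/256
(1,1): OLD=356269/2048 → NEW=255, ERR=-165971/2048
(1,2): OLD=5767217/65536 → NEW=0, ERR=5767217/65536
(1,3): OLD=42126493/262144 → NEW=255, ERR=-24720227/262144
(1,4): OLD=302596919/4194304 → NEW=0, ERR=302596919/4194304
(2,0): OLD=4223423/32768 → NEW=255, ERR=-4132417/32768
(2,1): OLD=63352869/1048576 → NEW=0, ERR=63352869/1048576
(2,2): OLD=2519716271/16777216 → NEW=255, ERR=-1758473809/16777216
(2,3): OLD=16026294173/268435456 → NEW=0, ERR=16026294173/268435456
(2,4): OLD=677622799883/4294967296 → NEW=255, ERR=-417593860597/4294967296
(3,0): OLD=1894459343/16777216 → NEW=0, ERR=1894459343/16777216
(3,1): OLD=26541296291/134217728 → NEW=255, ERR=-7684224349/134217728
(3,2): OLD=460285265777/4294967296 → NEW=0, ERR=460285265777/4294967296
(3,3): OLD=1681583551433/8589934592 → NEW=255, ERR=-508849769527/8589934592
(3,4): OLD=13253358488205/137438953472 → NEW=0, ERR=13253358488205/137438953472
(4,0): OLD=439272757313/2147483648 → NEW=255, ERR=-108335572927/2147483648
(4,1): OLD=11420449808065/68719476736 → NEW=255, ERR=-6103016759615/68719476736
(4,2): OLD=189061219142511/1099511627776 → NEW=255, ERR=-91314245940369/1099511627776
(4,3): OLD=2760788847981761/17592186044416 → NEW=255, ERR=-1725218593344319/17592186044416
(4,4): OLD=44621615875414471/281474976710656 → NEW=255, ERR=-27154503185802809/281474976710656
(5,0): OLD=200752258024675/1099511627776 → NEW=255, ERR=-79623207058205/1099511627776
(5,1): OLD=1256429387239785/8796093022208 → NEW=255, ERR=-986574333423255/8796093022208
(5,2): OLD=31536011672298929/281474976710656 → NEW=0, ERR=31536011672298929/281474976710656
(5,3): OLD=234290339587579935/1125899906842624 → NEW=255, ERR=-52814136657289185/1125899906842624
(5,4): OLD=2849892669247509669/18014398509481984 → NEW=255, ERR=-1743778950670396251/18014398509481984
(6,0): OLD=29743408248010675/140737488355328 → NEW=255, ERR=-6144651282597965/140737488355328
(6,1): OLD=974261788058009981/4503599627370496 → NEW=255, ERR=-174156116921466499/4503599627370496
(6,2): OLD=18395463708329239855/72057594037927936 → NEW=255, ERR=20777228657616175/72057594037927936
Target (6,2): original=253, with diffused error = 18395463708329239855/72057594037927936

Answer: 18395463708329239855/72057594037927936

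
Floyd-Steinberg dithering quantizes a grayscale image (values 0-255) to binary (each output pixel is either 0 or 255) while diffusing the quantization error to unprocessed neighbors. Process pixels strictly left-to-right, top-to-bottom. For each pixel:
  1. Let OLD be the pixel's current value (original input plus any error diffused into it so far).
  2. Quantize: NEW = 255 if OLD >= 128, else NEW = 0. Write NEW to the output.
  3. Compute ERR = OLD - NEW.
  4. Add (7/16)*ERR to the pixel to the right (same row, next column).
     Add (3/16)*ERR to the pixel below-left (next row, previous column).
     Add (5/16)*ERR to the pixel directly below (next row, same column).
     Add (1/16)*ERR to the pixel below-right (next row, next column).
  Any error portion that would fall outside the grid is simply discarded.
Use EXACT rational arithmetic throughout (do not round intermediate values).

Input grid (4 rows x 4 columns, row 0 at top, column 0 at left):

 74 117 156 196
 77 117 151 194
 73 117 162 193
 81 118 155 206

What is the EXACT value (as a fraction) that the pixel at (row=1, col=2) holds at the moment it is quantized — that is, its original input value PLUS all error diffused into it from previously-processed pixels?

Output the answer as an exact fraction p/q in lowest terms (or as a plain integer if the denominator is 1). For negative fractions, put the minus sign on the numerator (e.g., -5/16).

Answer: 4202123/32768

Derivation:
(0,0): OLD=74 → NEW=0, ERR=74
(0,1): OLD=1195/8 → NEW=255, ERR=-845/8
(0,2): OLD=14053/128 → NEW=0, ERR=14053/128
(0,3): OLD=499779/2048 → NEW=255, ERR=-22461/2048
(1,0): OLD=10281/128 → NEW=0, ERR=10281/128
(1,1): OLD=147807/1024 → NEW=255, ERR=-113313/1024
(1,2): OLD=4202123/32768 → NEW=255, ERR=-4153717/32768
Target (1,2): original=151, with diffused error = 4202123/32768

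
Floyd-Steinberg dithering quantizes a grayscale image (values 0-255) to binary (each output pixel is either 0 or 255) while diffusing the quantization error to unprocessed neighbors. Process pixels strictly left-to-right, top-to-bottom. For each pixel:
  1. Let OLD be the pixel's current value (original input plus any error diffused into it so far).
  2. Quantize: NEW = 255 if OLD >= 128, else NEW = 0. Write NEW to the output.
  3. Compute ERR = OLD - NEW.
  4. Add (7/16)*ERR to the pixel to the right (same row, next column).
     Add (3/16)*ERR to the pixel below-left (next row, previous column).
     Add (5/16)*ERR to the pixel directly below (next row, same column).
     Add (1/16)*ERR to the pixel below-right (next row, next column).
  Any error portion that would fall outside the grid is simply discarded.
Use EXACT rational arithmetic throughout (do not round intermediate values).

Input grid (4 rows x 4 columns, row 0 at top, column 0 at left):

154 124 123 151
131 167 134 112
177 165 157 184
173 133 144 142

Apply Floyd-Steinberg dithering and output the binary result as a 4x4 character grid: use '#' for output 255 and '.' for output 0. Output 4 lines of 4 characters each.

Answer: #.#.
.#.#
###.
#.#.

Derivation:
(0,0): OLD=154 → NEW=255, ERR=-101
(0,1): OLD=1277/16 → NEW=0, ERR=1277/16
(0,2): OLD=40427/256 → NEW=255, ERR=-24853/256
(0,3): OLD=444525/4096 → NEW=0, ERR=444525/4096
(1,0): OLD=29287/256 → NEW=0, ERR=29287/256
(1,1): OLD=445393/2048 → NEW=255, ERR=-76847/2048
(1,2): OLD=7378213/65536 → NEW=0, ERR=7378213/65536
(1,3): OLD=198287635/1048576 → NEW=255, ERR=-69099245/1048576
(2,0): OLD=6740875/32768 → NEW=255, ERR=-1614965/32768
(2,1): OLD=167742121/1048576 → NEW=255, ERR=-99644759/1048576
(2,2): OLD=285015405/2097152 → NEW=255, ERR=-249758355/2097152
(2,3): OLD=3970817369/33554432 → NEW=0, ERR=3970817369/33554432
(3,0): OLD=2345129691/16777216 → NEW=255, ERR=-1933060389/16777216
(3,1): OLD=7377849605/268435456 → NEW=0, ERR=7377849605/268435456
(3,2): OLD=580065449211/4294967296 → NEW=255, ERR=-515151211269/4294967296
(3,3): OLD=8181925222749/68719476736 → NEW=0, ERR=8181925222749/68719476736
Row 0: #.#.
Row 1: .#.#
Row 2: ###.
Row 3: #.#.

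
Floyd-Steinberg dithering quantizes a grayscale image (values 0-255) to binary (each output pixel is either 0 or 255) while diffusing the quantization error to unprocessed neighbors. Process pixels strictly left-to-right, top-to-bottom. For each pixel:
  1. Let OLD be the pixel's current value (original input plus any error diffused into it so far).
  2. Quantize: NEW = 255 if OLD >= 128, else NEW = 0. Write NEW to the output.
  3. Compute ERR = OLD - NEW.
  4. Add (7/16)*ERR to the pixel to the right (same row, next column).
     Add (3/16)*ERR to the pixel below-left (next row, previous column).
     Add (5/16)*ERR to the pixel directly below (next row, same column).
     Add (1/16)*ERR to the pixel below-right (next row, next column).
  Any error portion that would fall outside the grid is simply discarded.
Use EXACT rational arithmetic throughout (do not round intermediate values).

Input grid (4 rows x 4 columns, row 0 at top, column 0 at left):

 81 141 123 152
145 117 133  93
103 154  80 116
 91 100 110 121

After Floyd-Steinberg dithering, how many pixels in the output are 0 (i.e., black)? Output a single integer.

Answer: 9

Derivation:
(0,0): OLD=81 → NEW=0, ERR=81
(0,1): OLD=2823/16 → NEW=255, ERR=-1257/16
(0,2): OLD=22689/256 → NEW=0, ERR=22689/256
(0,3): OLD=781415/4096 → NEW=255, ERR=-263065/4096
(1,0): OLD=39829/256 → NEW=255, ERR=-25451/256
(1,1): OLD=144659/2048 → NEW=0, ERR=144659/2048
(1,2): OLD=11445647/65536 → NEW=255, ERR=-5266033/65536
(1,3): OLD=45418521/1048576 → NEW=0, ERR=45418521/1048576
(2,0): OLD=2791041/32768 → NEW=0, ERR=2791041/32768
(2,1): OLD=201387163/1048576 → NEW=255, ERR=-65999717/1048576
(2,2): OLD=83652199/2097152 → NEW=0, ERR=83652199/2097152
(2,3): OLD=4763551659/33554432 → NEW=255, ERR=-3792828501/33554432
(3,0): OLD=1775294065/16777216 → NEW=0, ERR=1775294065/16777216
(3,1): OLD=37427292463/268435456 → NEW=255, ERR=-31023748817/268435456
(3,2): OLD=200893756625/4294967296 → NEW=0, ERR=200893756625/4294967296
(3,3): OLD=7465222444343/68719476736 → NEW=0, ERR=7465222444343/68719476736
Output grid:
  Row 0: .#.#  (2 black, running=2)
  Row 1: #.#.  (2 black, running=4)
  Row 2: .#.#  (2 black, running=6)
  Row 3: .#..  (3 black, running=9)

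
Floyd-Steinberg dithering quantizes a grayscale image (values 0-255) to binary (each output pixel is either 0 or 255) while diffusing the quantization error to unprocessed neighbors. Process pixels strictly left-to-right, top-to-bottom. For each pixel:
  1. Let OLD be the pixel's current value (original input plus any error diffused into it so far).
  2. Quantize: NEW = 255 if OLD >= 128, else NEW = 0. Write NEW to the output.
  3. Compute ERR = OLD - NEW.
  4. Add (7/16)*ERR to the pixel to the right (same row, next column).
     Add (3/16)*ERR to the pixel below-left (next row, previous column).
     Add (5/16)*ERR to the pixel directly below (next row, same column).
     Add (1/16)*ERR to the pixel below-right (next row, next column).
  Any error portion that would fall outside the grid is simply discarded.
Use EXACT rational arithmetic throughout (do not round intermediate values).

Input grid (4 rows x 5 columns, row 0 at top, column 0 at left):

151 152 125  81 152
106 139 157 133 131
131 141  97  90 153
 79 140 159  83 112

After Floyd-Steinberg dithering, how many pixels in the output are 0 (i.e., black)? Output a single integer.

(0,0): OLD=151 → NEW=255, ERR=-104
(0,1): OLD=213/2 → NEW=0, ERR=213/2
(0,2): OLD=5491/32 → NEW=255, ERR=-2669/32
(0,3): OLD=22789/512 → NEW=0, ERR=22789/512
(0,4): OLD=1404707/8192 → NEW=255, ERR=-684253/8192
(1,0): OLD=2991/32 → NEW=0, ERR=2991/32
(1,1): OLD=48905/256 → NEW=255, ERR=-16375/256
(1,2): OLD=966269/8192 → NEW=0, ERR=966269/8192
(1,3): OLD=5820889/32768 → NEW=255, ERR=-2534951/32768
(1,4): OLD=38710507/524288 → NEW=0, ERR=38710507/524288
(2,0): OLD=607091/4096 → NEW=255, ERR=-437389/4096
(2,1): OLD=13402209/131072 → NEW=0, ERR=13402209/131072
(2,2): OLD=335737315/2097152 → NEW=255, ERR=-199036445/2097152
(2,3): OLD=1527350393/33554432 → NEW=0, ERR=1527350393/33554432
(2,4): OLD=102624274703/536870912 → NEW=255, ERR=-34277807857/536870912
(3,0): OLD=135899395/2097152 → NEW=0, ERR=135899395/2097152
(3,1): OLD=2950020231/16777216 → NEW=255, ERR=-1328169849/16777216
(3,2): OLD=58858198205/536870912 → NEW=0, ERR=58858198205/536870912
(3,3): OLD=136671654565/1073741824 → NEW=0, ERR=136671654565/1073741824
(3,4): OLD=2586944064569/17179869184 → NEW=255, ERR=-1793922577351/17179869184
Output grid:
  Row 0: #.#.#  (2 black, running=2)
  Row 1: .#.#.  (3 black, running=5)
  Row 2: #.#.#  (2 black, running=7)
  Row 3: .#..#  (3 black, running=10)

Answer: 10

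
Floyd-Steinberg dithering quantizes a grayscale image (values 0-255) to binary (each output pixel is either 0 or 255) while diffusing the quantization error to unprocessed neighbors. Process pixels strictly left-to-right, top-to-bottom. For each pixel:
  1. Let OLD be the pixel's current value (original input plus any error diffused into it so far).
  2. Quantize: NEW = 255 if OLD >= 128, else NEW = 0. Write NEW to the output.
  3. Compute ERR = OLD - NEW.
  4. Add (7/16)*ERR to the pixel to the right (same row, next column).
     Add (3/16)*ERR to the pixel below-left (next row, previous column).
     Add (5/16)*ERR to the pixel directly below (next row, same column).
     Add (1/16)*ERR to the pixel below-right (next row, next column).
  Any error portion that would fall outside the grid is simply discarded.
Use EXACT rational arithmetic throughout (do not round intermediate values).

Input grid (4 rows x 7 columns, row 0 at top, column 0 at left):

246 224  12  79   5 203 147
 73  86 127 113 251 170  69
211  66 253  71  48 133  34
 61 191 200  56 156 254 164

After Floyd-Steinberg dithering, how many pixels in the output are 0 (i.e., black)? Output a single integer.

Answer: 13

Derivation:
(0,0): OLD=246 → NEW=255, ERR=-9
(0,1): OLD=3521/16 → NEW=255, ERR=-559/16
(0,2): OLD=-841/256 → NEW=0, ERR=-841/256
(0,3): OLD=317697/4096 → NEW=0, ERR=317697/4096
(0,4): OLD=2551559/65536 → NEW=0, ERR=2551559/65536
(0,5): OLD=230721841/1048576 → NEW=255, ERR=-36665039/1048576
(0,6): OLD=2209595479/16777216 → NEW=255, ERR=-2068594601/16777216
(1,0): OLD=16291/256 → NEW=0, ERR=16291/256
(1,1): OLD=208373/2048 → NEW=0, ERR=208373/2048
(1,2): OLD=11983001/65536 → NEW=255, ERR=-4728679/65536
(1,3): OLD=29560869/262144 → NEW=0, ERR=29560869/262144
(1,4): OLD=5214245583/16777216 → NEW=255, ERR=936055503/16777216
(1,5): OLD=21850314111/134217728 → NEW=255, ERR=-12375206529/134217728
(1,6): OLD=-25886983023/2147483648 → NEW=0, ERR=-25886983023/2147483648
(2,0): OLD=8190807/32768 → NEW=255, ERR=-165033/32768
(2,1): OLD=90219693/1048576 → NEW=0, ERR=90219693/1048576
(2,2): OLD=4959296583/16777216 → NEW=255, ERR=681106503/16777216
(2,3): OLD=17441882831/134217728 → NEW=255, ERR=-16783637809/134217728
(2,4): OLD=522757951/1073741824 → NEW=0, ERR=522757951/1073741824
(2,5): OLD=3629301447253/34359738368 → NEW=0, ERR=3629301447253/34359738368
(2,6): OLD=38857796289699/549755813888 → NEW=0, ERR=38857796289699/549755813888
(3,0): OLD=1267663975/16777216 → NEW=0, ERR=1267663975/16777216
(3,1): OLD=34660608987/134217728 → NEW=255, ERR=435088347/134217728
(3,2): OLD=210491907713/1073741824 → NEW=255, ERR=-63312257407/1073741824
(3,3): OLD=-26824887465/4294967296 → NEW=0, ERR=-26824887465/4294967296
(3,4): OLD=90934647603303/549755813888 → NEW=255, ERR=-49253084938137/549755813888
(3,5): OLD=1148310594897061/4398046511104 → NEW=255, ERR=26808734565541/4398046511104
(3,6): OLD=13746997623932027/70368744177664 → NEW=255, ERR=-4197032141372293/70368744177664
Output grid:
  Row 0: ##...##  (3 black, running=3)
  Row 1: ..#.##.  (4 black, running=7)
  Row 2: #.##...  (4 black, running=11)
  Row 3: .##.###  (2 black, running=13)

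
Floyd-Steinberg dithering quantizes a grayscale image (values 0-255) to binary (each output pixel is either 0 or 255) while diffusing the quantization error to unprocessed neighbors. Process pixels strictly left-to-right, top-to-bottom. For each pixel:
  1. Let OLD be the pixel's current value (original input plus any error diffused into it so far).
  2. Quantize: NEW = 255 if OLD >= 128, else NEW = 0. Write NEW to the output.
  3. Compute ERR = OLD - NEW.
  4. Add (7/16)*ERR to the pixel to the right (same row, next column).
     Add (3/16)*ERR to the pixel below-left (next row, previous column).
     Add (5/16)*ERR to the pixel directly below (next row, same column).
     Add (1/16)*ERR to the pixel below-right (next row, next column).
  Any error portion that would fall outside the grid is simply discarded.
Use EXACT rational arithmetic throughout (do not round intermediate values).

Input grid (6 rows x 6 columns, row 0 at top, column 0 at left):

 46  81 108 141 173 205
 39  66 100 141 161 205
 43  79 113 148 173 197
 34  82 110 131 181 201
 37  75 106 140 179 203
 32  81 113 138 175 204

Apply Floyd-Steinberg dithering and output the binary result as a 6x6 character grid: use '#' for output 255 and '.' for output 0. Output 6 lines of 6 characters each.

Answer: ..#.##
..#.##
.#.#.#
..#.##
..#.##
..#.##

Derivation:
(0,0): OLD=46 → NEW=0, ERR=46
(0,1): OLD=809/8 → NEW=0, ERR=809/8
(0,2): OLD=19487/128 → NEW=255, ERR=-13153/128
(0,3): OLD=196697/2048 → NEW=0, ERR=196697/2048
(0,4): OLD=7045743/32768 → NEW=255, ERR=-1310097/32768
(0,5): OLD=98308361/524288 → NEW=255, ERR=-35385079/524288
(1,0): OLD=9259/128 → NEW=0, ERR=9259/128
(1,1): OLD=115565/1024 → NEW=0, ERR=115565/1024
(1,2): OLD=4639665/32768 → NEW=255, ERR=-3716175/32768
(1,3): OLD=14087421/131072 → NEW=0, ERR=14087421/131072
(1,4): OLD=1584405111/8388608 → NEW=255, ERR=-554689929/8388608
(1,5): OLD=20465613585/134217728 → NEW=255, ERR=-13759907055/134217728
(2,0): OLD=1421567/16384 → NEW=0, ERR=1421567/16384
(2,1): OLD=71032869/524288 → NEW=255, ERR=-62660571/524288
(2,2): OLD=440213039/8388608 → NEW=0, ERR=440213039/8388608
(2,3): OLD=12419139575/67108864 → NEW=255, ERR=-4693620745/67108864
(2,4): OLD=234574584293/2147483648 → NEW=0, ERR=234574584293/2147483648
(2,5): OLD=7168097362323/34359738368 → NEW=255, ERR=-1593635921517/34359738368
(3,0): OLD=324681679/8388608 → NEW=0, ERR=324681679/8388608
(3,1): OLD=5157130595/67108864 → NEW=0, ERR=5157130595/67108864
(3,2): OLD=74859310521/536870912 → NEW=255, ERR=-62042772039/536870912
(3,3): OLD=2829367080779/34359738368 → NEW=0, ERR=2829367080779/34359738368
(3,4): OLD=65446648518315/274877906944 → NEW=255, ERR=-4647217752405/274877906944
(3,5): OLD=817756934393893/4398046511104 → NEW=255, ERR=-303744925937627/4398046511104
(4,0): OLD=68187106433/1073741824 → NEW=0, ERR=68187106433/1073741824
(4,1): OLD=1847673004109/17179869184 → NEW=0, ERR=1847673004109/17179869184
(4,2): OLD=75416403384151/549755813888 → NEW=255, ERR=-64771329157289/549755813888
(4,3): OLD=912987980388051/8796093022208 → NEW=0, ERR=912987980388051/8796093022208
(4,4): OLD=29741219854988931/140737488355328 → NEW=255, ERR=-6146839675619709/140737488355328
(4,5): OLD=363108920809515701/2251799813685248 → NEW=255, ERR=-211100031680222539/2251799813685248
(5,0): OLD=19794080549175/274877906944 → NEW=0, ERR=19794080549175/274877906944
(5,1): OLD=1125826154166567/8796093022208 → NEW=0, ERR=1125826154166567/8796093022208
(5,2): OLD=11143692725001437/70368744177664 → NEW=255, ERR=-6800337040302883/70368744177664
(5,3): OLD=253560714864242831/2251799813685248 → NEW=0, ERR=253560714864242831/2251799813685248
(5,4): OLD=898580267032186367/4503599627370496 → NEW=255, ERR=-249837637947290113/4503599627370496
(5,5): OLD=10643186531684212075/72057594037927936 → NEW=255, ERR=-7731499947987411605/72057594037927936
Row 0: ..#.##
Row 1: ..#.##
Row 2: .#.#.#
Row 3: ..#.##
Row 4: ..#.##
Row 5: ..#.##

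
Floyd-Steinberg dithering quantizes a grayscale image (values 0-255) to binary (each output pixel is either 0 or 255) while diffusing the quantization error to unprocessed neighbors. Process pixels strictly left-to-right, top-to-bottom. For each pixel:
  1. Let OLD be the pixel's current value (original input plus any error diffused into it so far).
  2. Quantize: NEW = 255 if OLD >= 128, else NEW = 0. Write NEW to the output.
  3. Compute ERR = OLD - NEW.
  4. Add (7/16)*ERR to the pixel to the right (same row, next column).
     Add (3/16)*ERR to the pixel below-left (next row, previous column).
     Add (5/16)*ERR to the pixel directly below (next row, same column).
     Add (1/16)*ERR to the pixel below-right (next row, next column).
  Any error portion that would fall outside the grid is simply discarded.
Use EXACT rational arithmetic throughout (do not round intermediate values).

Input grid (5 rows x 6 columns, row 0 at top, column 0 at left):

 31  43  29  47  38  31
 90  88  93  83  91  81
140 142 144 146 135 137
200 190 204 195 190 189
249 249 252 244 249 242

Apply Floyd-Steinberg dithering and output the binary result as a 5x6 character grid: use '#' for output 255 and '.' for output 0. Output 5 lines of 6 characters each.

Answer: ......
.#.#.#
#.#.#.
######
######

Derivation:
(0,0): OLD=31 → NEW=0, ERR=31
(0,1): OLD=905/16 → NEW=0, ERR=905/16
(0,2): OLD=13759/256 → NEW=0, ERR=13759/256
(0,3): OLD=288825/4096 → NEW=0, ERR=288825/4096
(0,4): OLD=4512143/65536 → NEW=0, ERR=4512143/65536
(0,5): OLD=64090857/1048576 → NEW=0, ERR=64090857/1048576
(1,0): OLD=28235/256 → NEW=0, ERR=28235/256
(1,1): OLD=339853/2048 → NEW=255, ERR=-182387/2048
(1,2): OLD=5740305/65536 → NEW=0, ERR=5740305/65536
(1,3): OLD=41844669/262144 → NEW=255, ERR=-25002051/262144
(1,4): OLD=1453852439/16777216 → NEW=0, ERR=1453852439/16777216
(1,5): OLD=38202616177/268435456 → NEW=255, ERR=-30248425103/268435456
(2,0): OLD=5169759/32768 → NEW=255, ERR=-3186081/32768
(2,1): OLD=99559813/1048576 → NEW=0, ERR=99559813/1048576
(2,2): OLD=3178655439/16777216 → NEW=255, ERR=-1099534641/16777216
(2,3): OLD=14662626583/134217728 → NEW=0, ERR=14662626583/134217728
(2,4): OLD=785058176709/4294967296 → NEW=255, ERR=-310158483771/4294967296
(2,5): OLD=5195771142579/68719476736 → NEW=0, ERR=5195771142579/68719476736
(3,0): OLD=3144349679/16777216 → NEW=255, ERR=-1133840401/16777216
(3,1): OLD=23050380739/134217728 → NEW=255, ERR=-11175139901/134217728
(3,2): OLD=186305417529/1073741824 → NEW=255, ERR=-87498747591/1073741824
(3,3): OLD=12084396964843/68719476736 → NEW=255, ERR=-5439069602837/68719476736
(3,4): OLD=84557810797067/549755813888 → NEW=255, ERR=-55629921744373/549755813888
(3,5): OLD=1441182688767173/8796093022208 → NEW=255, ERR=-801821031895867/8796093022208
(4,0): OLD=455844392609/2147483648 → NEW=255, ERR=-91763937631/2147483648
(4,1): OLD=6349092041261/34359738368 → NEW=255, ERR=-2412641242579/34359738368
(4,2): OLD=193261473136503/1099511627776 → NEW=255, ERR=-87113991946377/1099511627776
(4,3): OLD=2824191634986483/17592186044416 → NEW=255, ERR=-1661815806339597/17592186044416
(4,4): OLD=43350443067775011/281474976710656 → NEW=255, ERR=-28425675993442269/281474976710656
(4,5): OLD=734117492833106453/4503599627370496 → NEW=255, ERR=-414300412146370027/4503599627370496
Row 0: ......
Row 1: .#.#.#
Row 2: #.#.#.
Row 3: ######
Row 4: ######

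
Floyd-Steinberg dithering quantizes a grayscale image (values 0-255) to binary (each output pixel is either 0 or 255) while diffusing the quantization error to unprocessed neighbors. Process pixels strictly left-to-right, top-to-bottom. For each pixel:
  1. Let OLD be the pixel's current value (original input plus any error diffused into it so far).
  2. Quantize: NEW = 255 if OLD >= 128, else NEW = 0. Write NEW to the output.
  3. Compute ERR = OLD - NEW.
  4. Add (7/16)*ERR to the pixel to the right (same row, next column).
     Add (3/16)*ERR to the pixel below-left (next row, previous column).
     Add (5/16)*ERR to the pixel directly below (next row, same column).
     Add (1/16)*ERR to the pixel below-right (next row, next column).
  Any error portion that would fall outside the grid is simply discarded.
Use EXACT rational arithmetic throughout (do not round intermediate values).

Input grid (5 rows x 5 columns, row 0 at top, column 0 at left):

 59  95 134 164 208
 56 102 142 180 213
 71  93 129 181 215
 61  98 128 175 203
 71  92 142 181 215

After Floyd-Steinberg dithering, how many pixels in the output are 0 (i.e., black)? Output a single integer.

Answer: 11

Derivation:
(0,0): OLD=59 → NEW=0, ERR=59
(0,1): OLD=1933/16 → NEW=0, ERR=1933/16
(0,2): OLD=47835/256 → NEW=255, ERR=-17445/256
(0,3): OLD=549629/4096 → NEW=255, ERR=-494851/4096
(0,4): OLD=10167531/65536 → NEW=255, ERR=-6544149/65536
(1,0): OLD=24855/256 → NEW=0, ERR=24855/256
(1,1): OLD=354593/2048 → NEW=255, ERR=-167647/2048
(1,2): OLD=4573749/65536 → NEW=0, ERR=4573749/65536
(1,3): OLD=39268369/262144 → NEW=255, ERR=-27578351/262144
(1,4): OLD=537784851/4194304 → NEW=255, ERR=-531762669/4194304
(2,0): OLD=2817787/32768 → NEW=0, ERR=2817787/32768
(2,1): OLD=130227193/1048576 → NEW=0, ERR=130227193/1048576
(2,2): OLD=3024975659/16777216 → NEW=255, ERR=-1253214421/16777216
(2,3): OLD=25778971985/268435456 → NEW=0, ERR=25778971985/268435456
(2,4): OLD=905466487031/4294967296 → NEW=255, ERR=-189750173449/4294967296
(3,0): OLD=1864937675/16777216 → NEW=0, ERR=1864937675/16777216
(3,1): OLD=23731238767/134217728 → NEW=255, ERR=-10494281873/134217728
(3,2): OLD=413253791349/4294967296 → NEW=0, ERR=413253791349/4294967296
(3,3): OLD=2011366164365/8589934592 → NEW=255, ERR=-179067156595/8589934592
(3,4): OLD=25574062827681/137438953472 → NEW=255, ERR=-9472870307679/137438953472
(4,0): OLD=195586000389/2147483648 → NEW=0, ERR=195586000389/2147483648
(4,1): OLD=9098496184325/68719476736 → NEW=255, ERR=-8424970383355/68719476736
(4,2): OLD=120545477691371/1099511627776 → NEW=0, ERR=120545477691371/1099511627776
(4,3): OLD=3791845120859141/17592186044416 → NEW=255, ERR=-694162320466939/17592186044416
(4,4): OLD=49228617215901347/281474976710656 → NEW=255, ERR=-22547501845315933/281474976710656
Output grid:
  Row 0: ..###  (2 black, running=2)
  Row 1: .#.##  (2 black, running=4)
  Row 2: ..#.#  (3 black, running=7)
  Row 3: .#.##  (2 black, running=9)
  Row 4: .#.##  (2 black, running=11)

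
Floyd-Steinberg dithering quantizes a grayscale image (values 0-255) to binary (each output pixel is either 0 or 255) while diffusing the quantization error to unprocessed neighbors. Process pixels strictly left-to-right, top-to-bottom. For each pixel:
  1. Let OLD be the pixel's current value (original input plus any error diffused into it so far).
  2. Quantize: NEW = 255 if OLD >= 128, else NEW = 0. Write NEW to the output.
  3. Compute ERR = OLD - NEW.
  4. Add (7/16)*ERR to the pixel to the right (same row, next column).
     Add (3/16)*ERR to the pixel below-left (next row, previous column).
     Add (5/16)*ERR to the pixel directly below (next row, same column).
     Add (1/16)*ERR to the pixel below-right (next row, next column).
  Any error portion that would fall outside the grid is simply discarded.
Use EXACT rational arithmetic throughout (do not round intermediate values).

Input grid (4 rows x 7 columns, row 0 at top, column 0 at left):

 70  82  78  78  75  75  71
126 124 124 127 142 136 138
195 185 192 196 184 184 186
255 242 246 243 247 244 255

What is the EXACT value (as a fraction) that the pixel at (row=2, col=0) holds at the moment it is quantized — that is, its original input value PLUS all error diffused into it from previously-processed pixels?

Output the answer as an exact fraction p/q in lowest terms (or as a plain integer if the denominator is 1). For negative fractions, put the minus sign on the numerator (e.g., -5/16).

(0,0): OLD=70 → NEW=0, ERR=70
(0,1): OLD=901/8 → NEW=0, ERR=901/8
(0,2): OLD=16291/128 → NEW=0, ERR=16291/128
(0,3): OLD=273781/2048 → NEW=255, ERR=-248459/2048
(0,4): OLD=718387/32768 → NEW=0, ERR=718387/32768
(0,5): OLD=44350309/524288 → NEW=0, ERR=44350309/524288
(0,6): OLD=906043331/8388608 → NEW=0, ERR=906043331/8388608
(1,0): OLD=21631/128 → NEW=255, ERR=-11009/128
(1,1): OLD=153401/1024 → NEW=255, ERR=-107719/1024
(1,2): OLD=3343725/32768 → NEW=0, ERR=3343725/32768
(1,3): OLD=19109897/131072 → NEW=255, ERR=-14313463/131072
(1,4): OLD=917321755/8388608 → NEW=0, ERR=917321755/8388608
(1,5): OLD=15562462539/67108864 → NEW=255, ERR=-1550297781/67108864
(1,6): OLD=179242860037/1073741824 → NEW=255, ERR=-94561305083/1073741824
(2,0): OLD=2431363/16384 → NEW=255, ERR=-1746557/16384
Target (2,0): original=195, with diffused error = 2431363/16384

Answer: 2431363/16384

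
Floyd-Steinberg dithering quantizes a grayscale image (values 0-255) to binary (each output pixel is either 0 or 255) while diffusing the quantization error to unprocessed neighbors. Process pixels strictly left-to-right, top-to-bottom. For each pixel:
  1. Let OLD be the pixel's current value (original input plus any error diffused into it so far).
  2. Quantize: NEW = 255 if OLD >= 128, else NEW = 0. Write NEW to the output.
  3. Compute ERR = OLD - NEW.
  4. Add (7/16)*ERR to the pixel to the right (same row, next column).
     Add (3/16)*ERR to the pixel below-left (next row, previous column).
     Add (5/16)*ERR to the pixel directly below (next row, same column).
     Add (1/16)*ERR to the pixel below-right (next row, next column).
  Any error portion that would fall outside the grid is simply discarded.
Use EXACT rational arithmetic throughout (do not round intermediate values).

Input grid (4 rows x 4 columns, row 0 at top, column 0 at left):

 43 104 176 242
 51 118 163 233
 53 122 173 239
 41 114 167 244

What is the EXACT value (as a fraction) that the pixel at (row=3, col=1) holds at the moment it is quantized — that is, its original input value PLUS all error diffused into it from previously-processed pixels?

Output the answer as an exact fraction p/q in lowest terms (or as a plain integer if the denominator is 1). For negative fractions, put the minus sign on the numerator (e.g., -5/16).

(0,0): OLD=43 → NEW=0, ERR=43
(0,1): OLD=1965/16 → NEW=0, ERR=1965/16
(0,2): OLD=58811/256 → NEW=255, ERR=-6469/256
(0,3): OLD=945949/4096 → NEW=255, ERR=-98531/4096
(1,0): OLD=22391/256 → NEW=0, ERR=22391/256
(1,1): OLD=394433/2048 → NEW=255, ERR=-127807/2048
(1,2): OLD=8582997/65536 → NEW=255, ERR=-8128683/65536
(1,3): OLD=177878883/1048576 → NEW=255, ERR=-89507997/1048576
(2,0): OLD=2248923/32768 → NEW=0, ERR=2248923/32768
(2,1): OLD=120308121/1048576 → NEW=0, ERR=120308121/1048576
(2,2): OLD=345044925/2097152 → NEW=255, ERR=-189728835/2097152
(2,3): OLD=5536209577/33554432 → NEW=255, ERR=-3020170583/33554432
(3,0): OLD=1408617899/16777216 → NEW=0, ERR=1408617899/16777216
(3,1): OLD=46684573493/268435456 → NEW=255, ERR=-21766467787/268435456
Target (3,1): original=114, with diffused error = 46684573493/268435456

Answer: 46684573493/268435456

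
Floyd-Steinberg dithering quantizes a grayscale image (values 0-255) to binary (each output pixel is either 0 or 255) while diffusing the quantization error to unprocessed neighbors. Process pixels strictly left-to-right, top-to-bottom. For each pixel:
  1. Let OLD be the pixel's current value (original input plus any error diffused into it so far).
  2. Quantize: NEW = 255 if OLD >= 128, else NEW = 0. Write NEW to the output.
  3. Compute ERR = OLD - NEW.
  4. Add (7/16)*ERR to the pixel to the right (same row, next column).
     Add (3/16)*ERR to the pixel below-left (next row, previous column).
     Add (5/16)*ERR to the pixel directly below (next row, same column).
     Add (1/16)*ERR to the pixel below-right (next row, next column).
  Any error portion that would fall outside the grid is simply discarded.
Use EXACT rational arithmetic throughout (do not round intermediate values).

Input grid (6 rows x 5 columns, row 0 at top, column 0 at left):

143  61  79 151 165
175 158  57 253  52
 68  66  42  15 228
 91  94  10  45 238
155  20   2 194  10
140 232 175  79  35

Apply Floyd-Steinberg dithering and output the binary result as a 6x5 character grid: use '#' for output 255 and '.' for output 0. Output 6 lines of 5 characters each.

(0,0): OLD=143 → NEW=255, ERR=-112
(0,1): OLD=12 → NEW=0, ERR=12
(0,2): OLD=337/4 → NEW=0, ERR=337/4
(0,3): OLD=12023/64 → NEW=255, ERR=-4297/64
(0,4): OLD=138881/1024 → NEW=255, ERR=-122239/1024
(1,0): OLD=569/4 → NEW=255, ERR=-451/4
(1,1): OLD=3879/32 → NEW=0, ERR=3879/32
(1,2): OLD=127511/1024 → NEW=0, ERR=127511/1024
(1,3): OLD=1103381/4096 → NEW=255, ERR=58901/4096
(1,4): OLD=1100391/65536 → NEW=0, ERR=1100391/65536
(2,0): OLD=28413/512 → NEW=0, ERR=28413/512
(2,1): OLD=2366843/16384 → NEW=255, ERR=-1811077/16384
(2,2): OLD=11226249/262144 → NEW=0, ERR=11226249/262144
(2,3): OLD=206194131/4194304 → NEW=0, ERR=206194131/4194304
(2,4): OLD=17156619653/67108864 → NEW=255, ERR=43859333/67108864
(3,0): OLD=22967953/262144 → NEW=0, ERR=22967953/262144
(3,1): OLD=229190145/2097152 → NEW=0, ERR=229190145/2097152
(3,2): OLD=4932797271/67108864 → NEW=0, ERR=4932797271/67108864
(3,3): OLD=3198405975/33554432 → NEW=0, ERR=3198405975/33554432
(3,4): OLD=303846640523/1073741824 → NEW=255, ERR=30042475403/1073741824
(4,0): OLD=6807225515/33554432 → NEW=255, ERR=-1749154645/33554432
(4,1): OLD=54335282431/1073741824 → NEW=0, ERR=54335282431/1073741824
(4,2): OLD=1233722824905/17179869184 → NEW=0, ERR=1233722824905/17179869184
(4,3): OLD=72855127938191/274877906944 → NEW=255, ERR=2761261667471/274877906944
(4,4): OLD=127965007046377/4398046511104 → NEW=0, ERR=127965007046377/4398046511104
(5,0): OLD=2288322789853/17179869184 → NEW=255, ERR=-2092543852067/17179869184
(5,1): OLD=28138145668747/137438953472 → NEW=255, ERR=-6908787466613/137438953472
(5,2): OLD=793826558207767/4398046511104 → NEW=255, ERR=-327675302123753/4398046511104
(5,3): OLD=1046508168220419/17592186044416 → NEW=0, ERR=1046508168220419/17592186044416
(5,4): OLD=19913202250061577/281474976710656 → NEW=0, ERR=19913202250061577/281474976710656
Row 0: #..##
Row 1: #..#.
Row 2: .#..#
Row 3: ....#
Row 4: #..#.
Row 5: ###..

Answer: #..##
#..#.
.#..#
....#
#..#.
###..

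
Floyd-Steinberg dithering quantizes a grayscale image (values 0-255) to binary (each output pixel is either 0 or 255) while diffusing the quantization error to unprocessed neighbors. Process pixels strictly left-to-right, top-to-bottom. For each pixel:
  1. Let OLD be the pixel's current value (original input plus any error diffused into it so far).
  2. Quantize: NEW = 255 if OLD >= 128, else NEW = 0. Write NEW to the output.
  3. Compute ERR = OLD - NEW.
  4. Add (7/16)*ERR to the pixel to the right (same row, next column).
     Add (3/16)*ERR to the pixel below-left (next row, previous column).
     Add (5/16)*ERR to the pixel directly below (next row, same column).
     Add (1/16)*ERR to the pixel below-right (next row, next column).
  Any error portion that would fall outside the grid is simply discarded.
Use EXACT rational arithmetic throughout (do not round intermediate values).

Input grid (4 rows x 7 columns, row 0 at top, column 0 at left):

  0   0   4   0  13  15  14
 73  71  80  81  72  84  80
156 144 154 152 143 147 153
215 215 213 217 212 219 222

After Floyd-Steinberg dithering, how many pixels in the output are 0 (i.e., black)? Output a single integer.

(0,0): OLD=0 → NEW=0, ERR=0
(0,1): OLD=0 → NEW=0, ERR=0
(0,2): OLD=4 → NEW=0, ERR=4
(0,3): OLD=7/4 → NEW=0, ERR=7/4
(0,4): OLD=881/64 → NEW=0, ERR=881/64
(0,5): OLD=21527/1024 → NEW=0, ERR=21527/1024
(0,6): OLD=380065/16384 → NEW=0, ERR=380065/16384
(1,0): OLD=73 → NEW=0, ERR=73
(1,1): OLD=1659/16 → NEW=0, ERR=1659/16
(1,2): OLD=32497/256 → NEW=0, ERR=32497/256
(1,3): OLD=573091/4096 → NEW=255, ERR=-471389/4096
(1,4): OLD=1966281/65536 → NEW=0, ERR=1966281/65536
(1,5): OLD=114195915/1048576 → NEW=0, ERR=114195915/1048576
(1,6): OLD=2285213133/16777216 → NEW=255, ERR=-1992976947/16777216
(2,0): OLD=50753/256 → NEW=255, ERR=-14527/256
(2,1): OLD=368517/2048 → NEW=255, ERR=-153723/2048
(2,2): OLD=9550719/65536 → NEW=255, ERR=-7160961/65536
(2,3): OLD=21440945/262144 → NEW=0, ERR=21440945/262144
(2,4): OLD=3378702989/16777216 → NEW=255, ERR=-899487091/16777216
(2,5): OLD=18411856345/134217728 → NEW=255, ERR=-15813664295/134217728
(2,6): OLD=152767347319/2147483648 → NEW=0, ERR=152767347319/2147483648
(3,0): OLD=6002871/32768 → NEW=255, ERR=-2352969/32768
(3,1): OLD=142704799/1048576 → NEW=255, ERR=-124682081/1048576
(3,2): OLD=2306480725/16777216 → NEW=255, ERR=-1971709355/16777216
(3,3): OLD=23388981789/134217728 → NEW=255, ERR=-10836538851/134217728
(3,4): OLD=153484024367/1073741824 → NEW=255, ERR=-120320140753/1073741824
(3,5): OLD=4918375282759/34359738368 → NEW=255, ERR=-3843358001081/34359738368
(3,6): OLD=103315374401569/549755813888 → NEW=255, ERR=-36872358139871/549755813888
Output grid:
  Row 0: .......  (7 black, running=7)
  Row 1: ...#..#  (5 black, running=12)
  Row 2: ###.##.  (2 black, running=14)
  Row 3: #######  (0 black, running=14)

Answer: 14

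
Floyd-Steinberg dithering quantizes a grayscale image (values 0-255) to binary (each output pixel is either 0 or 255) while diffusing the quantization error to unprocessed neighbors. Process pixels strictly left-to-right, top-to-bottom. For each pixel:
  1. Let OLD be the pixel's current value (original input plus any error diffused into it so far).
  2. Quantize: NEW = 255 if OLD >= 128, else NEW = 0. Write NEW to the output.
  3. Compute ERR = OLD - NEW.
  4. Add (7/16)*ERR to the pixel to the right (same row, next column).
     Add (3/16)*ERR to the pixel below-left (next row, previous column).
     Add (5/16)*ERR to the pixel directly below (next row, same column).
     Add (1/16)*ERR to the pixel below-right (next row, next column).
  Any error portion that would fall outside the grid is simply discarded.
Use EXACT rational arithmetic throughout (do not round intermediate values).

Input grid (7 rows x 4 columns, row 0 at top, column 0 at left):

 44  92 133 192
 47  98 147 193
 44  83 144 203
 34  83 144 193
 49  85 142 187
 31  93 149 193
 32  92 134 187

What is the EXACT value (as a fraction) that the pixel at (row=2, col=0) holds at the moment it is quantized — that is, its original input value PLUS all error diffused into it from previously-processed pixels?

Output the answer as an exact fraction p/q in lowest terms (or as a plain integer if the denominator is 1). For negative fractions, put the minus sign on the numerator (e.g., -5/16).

(0,0): OLD=44 → NEW=0, ERR=44
(0,1): OLD=445/4 → NEW=0, ERR=445/4
(0,2): OLD=11627/64 → NEW=255, ERR=-4693/64
(0,3): OLD=163757/1024 → NEW=255, ERR=-97363/1024
(1,0): OLD=5223/64 → NEW=0, ERR=5223/64
(1,1): OLD=80625/512 → NEW=255, ERR=-49935/512
(1,2): OLD=1155749/16384 → NEW=0, ERR=1155749/16384
(1,3): OLD=49693587/262144 → NEW=255, ERR=-17153133/262144
(2,0): OLD=419563/8192 → NEW=0, ERR=419563/8192
Target (2,0): original=44, with diffused error = 419563/8192

Answer: 419563/8192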